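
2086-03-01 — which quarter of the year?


Month: March (month 3)
Q1: Jan-Mar, Q2: Apr-Jun, Q3: Jul-Sep, Q4: Oct-Dec

Q1


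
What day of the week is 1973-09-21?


Date: September 21, 1973
Anchor: Jan 1, 1973. With p = 1973 - 1 = 1972: (p + p//4 - p//100 + p//400) mod 7 = (1972 + 493 - 19 + 4) mod 7 = 2450 mod 7 = 0 -> Monday (Mon=0 ... Sun=6)
Days before September (Jan-Aug): 243; offset = 243 + 21 - 1 = 263
Weekday index = (0 + 263) mod 7 = 4

Day of the week: Friday


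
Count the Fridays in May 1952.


May 1952 has 31 days
Anchor: Jan 1, 1952. With p = 1952 - 1 = 1951: (p + p//4 - p//100 + p//400) mod 7 = (1951 + 487 - 19 + 4) mod 7 = 2423 mod 7 = 1 -> Tuesday (Mon=0 ... Sun=6)
Days before May (Jan-Apr): 121; May 1 index = (1 + 121) mod 7 = 3 -> Thursday
First Friday is May 2
Fridays: 2, 9, 16, 23, 30

5 Fridays


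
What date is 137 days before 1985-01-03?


Start: 1985-01-03, subtract 137 days
Back 3 days from January 3 reaches December 31, 1984 -> 134 left
December 1984 has 31 days -> back to November 30, 1984 -> 103 left
November 1984 has 30 days -> back to October 31, 1984 -> 73 left
October 1984 has 31 days -> back to September 30, 1984 -> 42 left
September 1984 has 30 days -> back to August 31, 1984 -> 12 left
August 1984: 31 - 12 = 19 -> lands on August 19

Result: 1984-08-19


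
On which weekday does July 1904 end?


July 1904 has 31 days
Anchor: Jan 1, 1904. With p = 1904 - 1 = 1903: (p + p//4 - p//100 + p//400) mod 7 = (1903 + 475 - 19 + 4) mod 7 = 2363 mod 7 = 4 -> Friday (Mon=0 ... Sun=6)
Days before July (Jan-Jun): 182; July 1 index = (4 + 182) mod 7 = 4 -> Friday
Last day offset: 31 - 1 = 30 days
Weekday index = (4 + 30) mod 7 = 6

Sunday, July 31


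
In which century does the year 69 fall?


Century = (year - 1) // 100 + 1
= (69 - 1) // 100 + 1
= 68 // 100 + 1
= 0 + 1

1st century


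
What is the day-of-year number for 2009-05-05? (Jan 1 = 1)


Date: May 5, 2009
Days in months 1 through 4: 120
Plus 5 days in May

Day of year: 125


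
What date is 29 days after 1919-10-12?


Start: 1919-10-12, add 29 days
October 1919 has 31 days: 31 - 12 = 19 days to October 31 -> 10 left
November 1919: 10 <= 30 -> lands on November 10

Result: 1919-11-10


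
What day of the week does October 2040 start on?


Target: October 1, 2040
Anchor: Jan 1, 2040. With p = 2040 - 1 = 2039: (p + p//4 - p//100 + p//400) mod 7 = (2039 + 509 - 20 + 5) mod 7 = 2533 mod 7 = 6 -> Sunday (Mon=0 ... Sun=6)
Days before October (Jan-Sep): 274 days
Weekday index = (6 + 274) mod 7 = 0

Monday


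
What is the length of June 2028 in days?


June 2028

30 days


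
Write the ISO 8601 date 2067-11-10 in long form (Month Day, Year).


ISO 2067-11-10 parses as year=2067, month=11, day=10
Month 11 -> November

November 10, 2067


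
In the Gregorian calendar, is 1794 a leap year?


Gregorian leap year rule: divisible by 4, but not by 100, unless also by 400.
1794 is not divisible by 4 -> not a leap year

No


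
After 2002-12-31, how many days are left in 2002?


Day of year: 365 of 365
Remaining = 365 - 365

0 days


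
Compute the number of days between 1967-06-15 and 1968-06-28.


From 1967-06-15 to 1968-06-28
1967-06-15: days before June = 31 + 28 + 31 + 30 + 31 = 151 (1967 is not a leap year); day of year = 151 + 15 = 166
1968-06-28: days before June = 31 + 29 + 31 + 30 + 31 = 152 (1968 is a leap year); day of year = 152 + 28 = 180
Rest of 1967: 365 - 166 = 199
Total = 199 + 180 = 379

379 days


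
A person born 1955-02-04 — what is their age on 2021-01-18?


Birth: 1955-02-04
Reference: 2021-01-18
Year difference: 2021 - 1955 = 66
Birthday not yet reached in 2021, subtract 1

65 years old


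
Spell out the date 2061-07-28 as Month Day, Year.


ISO 2061-07-28 parses as year=2061, month=07, day=28
Month 7 -> July

July 28, 2061


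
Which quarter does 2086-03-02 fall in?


Month: March (month 3)
Q1: Jan-Mar, Q2: Apr-Jun, Q3: Jul-Sep, Q4: Oct-Dec

Q1


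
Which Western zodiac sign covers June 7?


Date: June 7
Conventional tropical zodiac dates: Gemini from May 21 onward; Cancer starts June 21
June 7 falls within the Gemini range

Gemini


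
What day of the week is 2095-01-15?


Date: January 15, 2095
Anchor: Jan 1, 2095. With p = 2095 - 1 = 2094: (p + p//4 - p//100 + p//400) mod 7 = (2094 + 523 - 20 + 5) mod 7 = 2602 mod 7 = 5 -> Saturday (Mon=0 ... Sun=6)
Days into year = 15 - 1 = 14
Weekday index = (5 + 14) mod 7 = 5

Day of the week: Saturday


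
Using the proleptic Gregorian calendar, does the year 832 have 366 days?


Gregorian leap year rule: divisible by 4, but not by 100, unless also by 400.
832 is divisible by 4 but not 100 -> leap year

Yes


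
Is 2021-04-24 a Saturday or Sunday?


Anchor: Jan 1, 2021. With p = 2021 - 1 = 2020: (p + p//4 - p//100 + p//400) mod 7 = (2020 + 505 - 20 + 5) mod 7 = 2510 mod 7 = 4 -> Friday (Mon=0 ... Sun=6)
Day of year: 114; offset = 113
Weekday index = (4 + 113) mod 7 = 5 -> Saturday
Weekend days: Saturday, Sunday

Yes


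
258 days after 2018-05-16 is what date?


Start: 2018-05-16, add 258 days
May 2018 has 31 days: 31 - 16 = 15 days to May 31 -> 243 left
June 2018 has 30 days -> 213 left
July 2018 has 31 days -> 182 left
August 2018 has 31 days -> 151 left
September 2018 has 30 days -> 121 left
October 2018 has 31 days -> 90 left
November 2018 has 30 days -> 60 left
December 2018 has 31 days -> 29 left
January 2019: 29 <= 31 -> lands on January 29

Result: 2019-01-29


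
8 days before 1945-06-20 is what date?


Start: 1945-06-20, subtract 8 days
20 - 8 = 12 stays within June 1945

Result: 1945-06-12


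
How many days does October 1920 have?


October 1920

31 days


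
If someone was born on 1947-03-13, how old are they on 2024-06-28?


Birth: 1947-03-13
Reference: 2024-06-28
Year difference: 2024 - 1947 = 77

77 years old


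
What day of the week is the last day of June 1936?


June 1936 has 30 days
Anchor: Jan 1, 1936. With p = 1936 - 1 = 1935: (p + p//4 - p//100 + p//400) mod 7 = (1935 + 483 - 19 + 4) mod 7 = 2403 mod 7 = 2 -> Wednesday (Mon=0 ... Sun=6)
Days before June (Jan-May): 152; June 1 index = (2 + 152) mod 7 = 0 -> Monday
Last day offset: 30 - 1 = 29 days
Weekday index = (0 + 29) mod 7 = 1

Tuesday, June 30


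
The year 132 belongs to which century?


Century = (year - 1) // 100 + 1
= (132 - 1) // 100 + 1
= 131 // 100 + 1
= 1 + 1

2nd century


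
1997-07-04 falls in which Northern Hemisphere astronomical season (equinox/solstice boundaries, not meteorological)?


Date: July 4
Astronomical Summer (approx.; exact equinox/solstice day varies by year): June 21 to September 21
July 4 falls within the Summer window

Summer


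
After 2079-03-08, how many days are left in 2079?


Day of year: 67 of 365
Remaining = 365 - 67

298 days


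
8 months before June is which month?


June is month 6
6 - 8 = -2; wrap: -2 + 12 = 10

October


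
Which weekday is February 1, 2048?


Target: February 1, 2048
Anchor: Jan 1, 2048. With p = 2048 - 1 = 2047: (p + p//4 - p//100 + p//400) mod 7 = (2047 + 511 - 20 + 5) mod 7 = 2543 mod 7 = 2 -> Wednesday (Mon=0 ... Sun=6)
Days before February (Jan): 31 days
Weekday index = (2 + 31) mod 7 = 5

Saturday


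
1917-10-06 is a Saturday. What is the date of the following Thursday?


Current: Saturday
Target: Thursday
Days ahead: 5

Next Thursday: 1917-10-11


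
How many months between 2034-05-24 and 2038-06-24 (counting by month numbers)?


From May 2034 to June 2038
4 years * 12 = 48 months, plus 1 month = 49

49 months


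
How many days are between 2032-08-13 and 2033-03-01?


From 2032-08-13 to 2033-03-01
2032-08-13: days before August = 31 + 29 + 31 + 30 + 31 + 30 + 31 = 213 (2032 is a leap year); day of year = 213 + 13 = 226
2033-03-01: days before March = 31 + 28 = 59 (2033 is not a leap year); day of year = 59 + 1 = 60
Rest of 2032: 366 - 226 = 140
Total = 140 + 60 = 200

200 days


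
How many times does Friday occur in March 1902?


March 1902 has 31 days
Anchor: Jan 1, 1902. With p = 1902 - 1 = 1901: (p + p//4 - p//100 + p//400) mod 7 = (1901 + 475 - 19 + 4) mod 7 = 2361 mod 7 = 2 -> Wednesday (Mon=0 ... Sun=6)
Days before March (Jan-Feb): 59; March 1 index = (2 + 59) mod 7 = 5 -> Saturday
First Friday is March 7
Fridays: 7, 14, 21, 28

4 Fridays


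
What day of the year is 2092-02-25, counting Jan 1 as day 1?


Date: February 25, 2092
Days in months 1 through 1: 31
Plus 25 days in February

Day of year: 56


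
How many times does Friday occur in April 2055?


April 2055 has 30 days
Anchor: Jan 1, 2055. With p = 2055 - 1 = 2054: (p + p//4 - p//100 + p//400) mod 7 = (2054 + 513 - 20 + 5) mod 7 = 2552 mod 7 = 4 -> Friday (Mon=0 ... Sun=6)
Days before April (Jan-Mar): 90; April 1 index = (4 + 90) mod 7 = 3 -> Thursday
First Friday is April 2
Fridays: 2, 9, 16, 23, 30

5 Fridays


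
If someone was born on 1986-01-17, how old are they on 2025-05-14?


Birth: 1986-01-17
Reference: 2025-05-14
Year difference: 2025 - 1986 = 39

39 years old


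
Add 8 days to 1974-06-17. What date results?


Start: 1974-06-17, add 8 days
June 1974 has 30 days; 17 + 8 = 25 stays within June

Result: 1974-06-25


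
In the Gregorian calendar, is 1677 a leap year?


Gregorian leap year rule: divisible by 4, but not by 100, unless also by 400.
1677 is not divisible by 4 -> not a leap year

No


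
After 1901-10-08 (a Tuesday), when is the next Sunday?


Current: Tuesday
Target: Sunday
Days ahead: 5

Next Sunday: 1901-10-13


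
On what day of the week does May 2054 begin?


Target: May 1, 2054
Anchor: Jan 1, 2054. With p = 2054 - 1 = 2053: (p + p//4 - p//100 + p//400) mod 7 = (2053 + 513 - 20 + 5) mod 7 = 2551 mod 7 = 3 -> Thursday (Mon=0 ... Sun=6)
Days before May (Jan-Apr): 120 days
Weekday index = (3 + 120) mod 7 = 4

Friday


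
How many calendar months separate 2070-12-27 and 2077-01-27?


From December 2070 to January 2077
7 years * 12 = 84 months, minus 11 months = 73

73 months


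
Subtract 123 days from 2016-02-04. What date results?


Start: 2016-02-04, subtract 123 days
Back 4 days from February 4 reaches January 31, 2016 -> 119 left
January 2016 has 31 days -> back to December 31, 2015 -> 88 left
December 2015 has 31 days -> back to November 30, 2015 -> 57 left
November 2015 has 30 days -> back to October 31, 2015 -> 27 left
October 2015: 31 - 27 = 4 -> lands on October 4

Result: 2015-10-04


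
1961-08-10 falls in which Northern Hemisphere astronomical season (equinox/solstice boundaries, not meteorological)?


Date: August 10
Astronomical Summer (approx.; exact equinox/solstice day varies by year): June 21 to September 21
August 10 falls within the Summer window

Summer


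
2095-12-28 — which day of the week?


Date: December 28, 2095
Anchor: Jan 1, 2095. With p = 2095 - 1 = 2094: (p + p//4 - p//100 + p//400) mod 7 = (2094 + 523 - 20 + 5) mod 7 = 2602 mod 7 = 5 -> Saturday (Mon=0 ... Sun=6)
Days before December (Jan-Nov): 334; offset = 334 + 28 - 1 = 361
Weekday index = (5 + 361) mod 7 = 2

Day of the week: Wednesday


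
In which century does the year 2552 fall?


Century = (year - 1) // 100 + 1
= (2552 - 1) // 100 + 1
= 2551 // 100 + 1
= 25 + 1

26th century


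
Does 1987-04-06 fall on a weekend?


Anchor: Jan 1, 1987. With p = 1987 - 1 = 1986: (p + p//4 - p//100 + p//400) mod 7 = (1986 + 496 - 19 + 4) mod 7 = 2467 mod 7 = 3 -> Thursday (Mon=0 ... Sun=6)
Day of year: 96; offset = 95
Weekday index = (3 + 95) mod 7 = 0 -> Monday
Weekend days: Saturday, Sunday

No


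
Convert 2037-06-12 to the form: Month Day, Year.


ISO 2037-06-12 parses as year=2037, month=06, day=12
Month 6 -> June

June 12, 2037


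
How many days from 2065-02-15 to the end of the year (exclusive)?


Day of year: 46 of 365
Remaining = 365 - 46

319 days


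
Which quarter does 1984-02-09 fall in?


Month: February (month 2)
Q1: Jan-Mar, Q2: Apr-Jun, Q3: Jul-Sep, Q4: Oct-Dec

Q1


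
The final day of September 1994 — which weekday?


September 1994 has 30 days
Anchor: Jan 1, 1994. With p = 1994 - 1 = 1993: (p + p//4 - p//100 + p//400) mod 7 = (1993 + 498 - 19 + 4) mod 7 = 2476 mod 7 = 5 -> Saturday (Mon=0 ... Sun=6)
Days before September (Jan-Aug): 243; September 1 index = (5 + 243) mod 7 = 3 -> Thursday
Last day offset: 30 - 1 = 29 days
Weekday index = (3 + 29) mod 7 = 4

Friday, September 30


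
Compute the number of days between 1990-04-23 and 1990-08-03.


From 1990-04-23 to 1990-08-03
1990-04-23: days before April = 31 + 28 + 31 = 90 (1990 is not a leap year); day of year = 90 + 23 = 113
1990-08-03: days before August = 31 + 28 + 31 + 30 + 31 + 30 + 31 = 212 (1990 is not a leap year); day of year = 212 + 3 = 215
Same year: 215 - 113 = 102

102 days


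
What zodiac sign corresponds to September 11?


Date: September 11
Conventional tropical zodiac dates: Virgo from August 23 onward; Libra starts September 23
September 11 falls within the Virgo range

Virgo


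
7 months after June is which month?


June is month 6
6 + 7 = 13; wrap: 13 - 12 = 1

January


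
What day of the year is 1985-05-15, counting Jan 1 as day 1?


Date: May 15, 1985
Days in months 1 through 4: 120
Plus 15 days in May

Day of year: 135


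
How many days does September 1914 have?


September 1914

30 days


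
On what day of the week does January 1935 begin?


Target: January 1, 1935
Anchor: Jan 1, 1935. With p = 1935 - 1 = 1934: (p + p//4 - p//100 + p//400) mod 7 = (1934 + 483 - 19 + 4) mod 7 = 2402 mod 7 = 1 -> Tuesday (Mon=0 ... Sun=6)
Offset from anchor: 0 days
Weekday index = (1 + 0) mod 7 = 1

Tuesday


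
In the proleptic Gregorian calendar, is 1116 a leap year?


Gregorian leap year rule: divisible by 4, but not by 100, unless also by 400.
1116 is divisible by 4 but not 100 -> leap year

Yes


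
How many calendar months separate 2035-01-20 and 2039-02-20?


From January 2035 to February 2039
4 years * 12 = 48 months, plus 1 month = 49

49 months


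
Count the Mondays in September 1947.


September 1947 has 30 days
Anchor: Jan 1, 1947. With p = 1947 - 1 = 1946: (p + p//4 - p//100 + p//400) mod 7 = (1946 + 486 - 19 + 4) mod 7 = 2417 mod 7 = 2 -> Wednesday (Mon=0 ... Sun=6)
Days before September (Jan-Aug): 243; September 1 index = (2 + 243) mod 7 = 0 -> Monday
First Monday is September 1
Mondays: 1, 8, 15, 22, 29

5 Mondays


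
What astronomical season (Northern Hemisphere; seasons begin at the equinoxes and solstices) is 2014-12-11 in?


Date: December 11
Astronomical Autumn (approx.; exact equinox/solstice day varies by year): September 22 to December 20
December 11 falls within the Autumn window

Autumn


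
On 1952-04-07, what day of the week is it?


Date: April 7, 1952
Anchor: Jan 1, 1952. With p = 1952 - 1 = 1951: (p + p//4 - p//100 + p//400) mod 7 = (1951 + 487 - 19 + 4) mod 7 = 2423 mod 7 = 1 -> Tuesday (Mon=0 ... Sun=6)
Days before April (Jan-Mar): 91; offset = 91 + 7 - 1 = 97
Weekday index = (1 + 97) mod 7 = 0

Day of the week: Monday


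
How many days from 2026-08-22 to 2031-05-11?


From 2026-08-22 to 2031-05-11
2026-08-22: days before August = 31 + 28 + 31 + 30 + 31 + 30 + 31 = 212 (2026 is not a leap year); day of year = 212 + 22 = 234
2031-05-11: days before May = 31 + 28 + 31 + 30 = 120 (2031 is not a leap year); day of year = 120 + 11 = 131
Rest of 2026: 365 - 234 = 131
Full years 2027 (365), 2028 (366), 2029 (365), 2030 (365): 1461
Total = 131 + 1461 + 131 = 1723

1723 days


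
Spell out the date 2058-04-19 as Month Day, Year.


ISO 2058-04-19 parses as year=2058, month=04, day=19
Month 4 -> April

April 19, 2058


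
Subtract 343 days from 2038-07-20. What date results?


Start: 2038-07-20, subtract 343 days
Back 20 days from July 20 reaches June 30, 2038 -> 323 left
June 2038 has 30 days -> back to May 31, 2038 -> 293 left
May 2038 has 31 days -> back to April 30, 2038 -> 262 left
April 2038 has 30 days -> back to March 31, 2038 -> 232 left
March 2038 has 31 days -> back to February 28, 2038 -> 201 left
February 2038 has 28 days -> back to January 31, 2038 -> 173 left
January 2038 has 31 days -> back to December 31, 2037 -> 142 left
December 2037 has 31 days -> back to November 30, 2037 -> 111 left
November 2037 has 30 days -> back to October 31, 2037 -> 81 left
October 2037 has 31 days -> back to September 30, 2037 -> 50 left
September 2037 has 30 days -> back to August 31, 2037 -> 20 left
August 2037: 31 - 20 = 11 -> lands on August 11

Result: 2037-08-11


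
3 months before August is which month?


August is month 8
8 - 3 = 5

May


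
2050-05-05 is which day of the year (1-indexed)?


Date: May 5, 2050
Days in months 1 through 4: 120
Plus 5 days in May

Day of year: 125


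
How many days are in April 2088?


April 2088

30 days


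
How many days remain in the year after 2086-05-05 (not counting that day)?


Day of year: 125 of 365
Remaining = 365 - 125

240 days


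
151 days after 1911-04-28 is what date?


Start: 1911-04-28, add 151 days
April 1911 has 30 days: 30 - 28 = 2 days to April 30 -> 149 left
May 1911 has 31 days -> 118 left
June 1911 has 30 days -> 88 left
July 1911 has 31 days -> 57 left
August 1911 has 31 days -> 26 left
September 1911: 26 <= 30 -> lands on September 26

Result: 1911-09-26


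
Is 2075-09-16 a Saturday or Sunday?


Anchor: Jan 1, 2075. With p = 2075 - 1 = 2074: (p + p//4 - p//100 + p//400) mod 7 = (2074 + 518 - 20 + 5) mod 7 = 2577 mod 7 = 1 -> Tuesday (Mon=0 ... Sun=6)
Day of year: 259; offset = 258
Weekday index = (1 + 258) mod 7 = 0 -> Monday
Weekend days: Saturday, Sunday

No


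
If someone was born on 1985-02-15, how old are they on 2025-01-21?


Birth: 1985-02-15
Reference: 2025-01-21
Year difference: 2025 - 1985 = 40
Birthday not yet reached in 2025, subtract 1

39 years old


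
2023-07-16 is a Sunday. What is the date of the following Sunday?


Current: Sunday
Target: Sunday
Days ahead: 7

Next Sunday: 2023-07-23


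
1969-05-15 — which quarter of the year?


Month: May (month 5)
Q1: Jan-Mar, Q2: Apr-Jun, Q3: Jul-Sep, Q4: Oct-Dec

Q2


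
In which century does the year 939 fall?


Century = (year - 1) // 100 + 1
= (939 - 1) // 100 + 1
= 938 // 100 + 1
= 9 + 1

10th century


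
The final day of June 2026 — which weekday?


June 2026 has 30 days
Anchor: Jan 1, 2026. With p = 2026 - 1 = 2025: (p + p//4 - p//100 + p//400) mod 7 = (2025 + 506 - 20 + 5) mod 7 = 2516 mod 7 = 3 -> Thursday (Mon=0 ... Sun=6)
Days before June (Jan-May): 151; June 1 index = (3 + 151) mod 7 = 0 -> Monday
Last day offset: 30 - 1 = 29 days
Weekday index = (0 + 29) mod 7 = 1

Tuesday, June 30


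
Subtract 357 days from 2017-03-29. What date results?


Start: 2017-03-29, subtract 357 days
Back 29 days from March 29 reaches February 28, 2017 -> 328 left
February 2017 has 28 days -> back to January 31, 2017 -> 300 left
January 2017 has 31 days -> back to December 31, 2016 -> 269 left
December 2016 has 31 days -> back to November 30, 2016 -> 238 left
November 2016 has 30 days -> back to October 31, 2016 -> 208 left
October 2016 has 31 days -> back to September 30, 2016 -> 177 left
September 2016 has 30 days -> back to August 31, 2016 -> 147 left
August 2016 has 31 days -> back to July 31, 2016 -> 116 left
July 2016 has 31 days -> back to June 30, 2016 -> 85 left
June 2016 has 30 days -> back to May 31, 2016 -> 55 left
May 2016 has 31 days -> back to April 30, 2016 -> 24 left
April 2016: 30 - 24 = 6 -> lands on April 6

Result: 2016-04-06


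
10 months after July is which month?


July is month 7
7 + 10 = 17; wrap: 17 - 12 = 5

May


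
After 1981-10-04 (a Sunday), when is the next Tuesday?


Current: Sunday
Target: Tuesday
Days ahead: 2

Next Tuesday: 1981-10-06


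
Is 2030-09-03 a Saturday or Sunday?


Anchor: Jan 1, 2030. With p = 2030 - 1 = 2029: (p + p//4 - p//100 + p//400) mod 7 = (2029 + 507 - 20 + 5) mod 7 = 2521 mod 7 = 1 -> Tuesday (Mon=0 ... Sun=6)
Day of year: 246; offset = 245
Weekday index = (1 + 245) mod 7 = 1 -> Tuesday
Weekend days: Saturday, Sunday

No


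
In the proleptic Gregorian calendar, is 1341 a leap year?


Gregorian leap year rule: divisible by 4, but not by 100, unless also by 400.
1341 is not divisible by 4 -> not a leap year

No


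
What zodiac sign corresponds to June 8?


Date: June 8
Conventional tropical zodiac dates: Gemini from May 21 onward; Cancer starts June 21
June 8 falls within the Gemini range

Gemini


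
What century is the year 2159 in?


Century = (year - 1) // 100 + 1
= (2159 - 1) // 100 + 1
= 2158 // 100 + 1
= 21 + 1

22nd century


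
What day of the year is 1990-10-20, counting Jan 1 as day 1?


Date: October 20, 1990
Days in months 1 through 9: 273
Plus 20 days in October

Day of year: 293


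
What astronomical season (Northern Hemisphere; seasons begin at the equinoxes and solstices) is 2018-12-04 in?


Date: December 4
Astronomical Autumn (approx.; exact equinox/solstice day varies by year): September 22 to December 20
December 4 falls within the Autumn window

Autumn


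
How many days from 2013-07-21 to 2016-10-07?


From 2013-07-21 to 2016-10-07
2013-07-21: days before July = 31 + 28 + 31 + 30 + 31 + 30 = 181 (2013 is not a leap year); day of year = 181 + 21 = 202
2016-10-07: days before October = 31 + 29 + 31 + 30 + 31 + 30 + 31 + 31 + 30 = 274 (2016 is a leap year); day of year = 274 + 7 = 281
Rest of 2013: 365 - 202 = 163
Full years 2014 (365), 2015 (365): 730
Total = 163 + 730 + 281 = 1174

1174 days


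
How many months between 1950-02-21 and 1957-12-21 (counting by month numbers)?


From February 1950 to December 1957
7 years * 12 = 84 months, plus 10 months = 94

94 months


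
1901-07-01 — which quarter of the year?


Month: July (month 7)
Q1: Jan-Mar, Q2: Apr-Jun, Q3: Jul-Sep, Q4: Oct-Dec

Q3


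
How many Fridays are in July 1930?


July 1930 has 31 days
Anchor: Jan 1, 1930. With p = 1930 - 1 = 1929: (p + p//4 - p//100 + p//400) mod 7 = (1929 + 482 - 19 + 4) mod 7 = 2396 mod 7 = 2 -> Wednesday (Mon=0 ... Sun=6)
Days before July (Jan-Jun): 181; July 1 index = (2 + 181) mod 7 = 1 -> Tuesday
First Friday is July 4
Fridays: 4, 11, 18, 25

4 Fridays


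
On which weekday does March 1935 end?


March 1935 has 31 days
Anchor: Jan 1, 1935. With p = 1935 - 1 = 1934: (p + p//4 - p//100 + p//400) mod 7 = (1934 + 483 - 19 + 4) mod 7 = 2402 mod 7 = 1 -> Tuesday (Mon=0 ... Sun=6)
Days before March (Jan-Feb): 59; March 1 index = (1 + 59) mod 7 = 4 -> Friday
Last day offset: 31 - 1 = 30 days
Weekday index = (4 + 30) mod 7 = 6

Sunday, March 31


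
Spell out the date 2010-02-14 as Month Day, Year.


ISO 2010-02-14 parses as year=2010, month=02, day=14
Month 2 -> February

February 14, 2010


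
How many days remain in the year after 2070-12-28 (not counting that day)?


Day of year: 362 of 365
Remaining = 365 - 362

3 days


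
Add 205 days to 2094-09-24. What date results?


Start: 2094-09-24, add 205 days
September 2094 has 30 days: 30 - 24 = 6 days to September 30 -> 199 left
October 2094 has 31 days -> 168 left
November 2094 has 30 days -> 138 left
December 2094 has 31 days -> 107 left
January 2095 has 31 days -> 76 left
February 2095 has 28 days -> 48 left
March 2095 has 31 days -> 17 left
April 2095: 17 <= 30 -> lands on April 17

Result: 2095-04-17


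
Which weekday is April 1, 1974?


Target: April 1, 1974
Anchor: Jan 1, 1974. With p = 1974 - 1 = 1973: (p + p//4 - p//100 + p//400) mod 7 = (1973 + 493 - 19 + 4) mod 7 = 2451 mod 7 = 1 -> Tuesday (Mon=0 ... Sun=6)
Days before April (Jan-Mar): 90 days
Weekday index = (1 + 90) mod 7 = 0

Monday


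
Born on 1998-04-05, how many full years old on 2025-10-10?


Birth: 1998-04-05
Reference: 2025-10-10
Year difference: 2025 - 1998 = 27

27 years old


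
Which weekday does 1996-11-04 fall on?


Date: November 4, 1996
Anchor: Jan 1, 1996. With p = 1996 - 1 = 1995: (p + p//4 - p//100 + p//400) mod 7 = (1995 + 498 - 19 + 4) mod 7 = 2478 mod 7 = 0 -> Monday (Mon=0 ... Sun=6)
Days before November (Jan-Oct): 305; offset = 305 + 4 - 1 = 308
Weekday index = (0 + 308) mod 7 = 0

Day of the week: Monday


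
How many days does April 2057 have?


April 2057

30 days


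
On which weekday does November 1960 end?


November 1960 has 30 days
Anchor: Jan 1, 1960. With p = 1960 - 1 = 1959: (p + p//4 - p//100 + p//400) mod 7 = (1959 + 489 - 19 + 4) mod 7 = 2433 mod 7 = 4 -> Friday (Mon=0 ... Sun=6)
Days before November (Jan-Oct): 305; November 1 index = (4 + 305) mod 7 = 1 -> Tuesday
Last day offset: 30 - 1 = 29 days
Weekday index = (1 + 29) mod 7 = 2

Wednesday, November 30


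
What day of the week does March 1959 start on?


Target: March 1, 1959
Anchor: Jan 1, 1959. With p = 1959 - 1 = 1958: (p + p//4 - p//100 + p//400) mod 7 = (1958 + 489 - 19 + 4) mod 7 = 2432 mod 7 = 3 -> Thursday (Mon=0 ... Sun=6)
Days before March (Jan-Feb): 59 days
Weekday index = (3 + 59) mod 7 = 6

Sunday


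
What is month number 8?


Month 8 of 12

August


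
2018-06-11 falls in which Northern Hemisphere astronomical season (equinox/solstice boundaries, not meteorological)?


Date: June 11
Astronomical Spring (approx.; exact equinox/solstice day varies by year): March 20 to June 20
June 11 falls within the Spring window

Spring


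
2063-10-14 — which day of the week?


Date: October 14, 2063
Anchor: Jan 1, 2063. With p = 2063 - 1 = 2062: (p + p//4 - p//100 + p//400) mod 7 = (2062 + 515 - 20 + 5) mod 7 = 2562 mod 7 = 0 -> Monday (Mon=0 ... Sun=6)
Days before October (Jan-Sep): 273; offset = 273 + 14 - 1 = 286
Weekday index = (0 + 286) mod 7 = 6

Day of the week: Sunday


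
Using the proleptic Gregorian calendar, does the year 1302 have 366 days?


Gregorian leap year rule: divisible by 4, but not by 100, unless also by 400.
1302 is not divisible by 4 -> not a leap year

No


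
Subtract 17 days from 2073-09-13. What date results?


Start: 2073-09-13, subtract 17 days
Back 13 days from September 13 reaches August 31, 2073 -> 4 left
August 2073: 31 - 4 = 27 -> lands on August 27

Result: 2073-08-27


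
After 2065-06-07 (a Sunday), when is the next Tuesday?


Current: Sunday
Target: Tuesday
Days ahead: 2

Next Tuesday: 2065-06-09


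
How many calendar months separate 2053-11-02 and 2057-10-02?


From November 2053 to October 2057
4 years * 12 = 48 months, minus 1 month = 47

47 months


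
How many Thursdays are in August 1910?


August 1910 has 31 days
Anchor: Jan 1, 1910. With p = 1910 - 1 = 1909: (p + p//4 - p//100 + p//400) mod 7 = (1909 + 477 - 19 + 4) mod 7 = 2371 mod 7 = 5 -> Saturday (Mon=0 ... Sun=6)
Days before August (Jan-Jul): 212; August 1 index = (5 + 212) mod 7 = 0 -> Monday
First Thursday is August 4
Thursdays: 4, 11, 18, 25

4 Thursdays


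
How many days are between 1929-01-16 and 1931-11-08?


From 1929-01-16 to 1931-11-08
1929-01-16: day of year = 16
1931-11-08: days before November = 31 + 28 + 31 + 30 + 31 + 30 + 31 + 31 + 30 + 31 = 304 (1931 is not a leap year); day of year = 304 + 8 = 312
Rest of 1929: 365 - 16 = 349
Full years 1930 (365): 365
Total = 349 + 365 + 312 = 1026

1026 days


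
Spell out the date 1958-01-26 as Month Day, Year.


ISO 1958-01-26 parses as year=1958, month=01, day=26
Month 1 -> January

January 26, 1958


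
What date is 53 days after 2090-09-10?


Start: 2090-09-10, add 53 days
September 2090 has 30 days: 30 - 10 = 20 days to September 30 -> 33 left
October 2090 has 31 days -> 2 left
November 2090: 2 <= 30 -> lands on November 2

Result: 2090-11-02


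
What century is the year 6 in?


Century = (year - 1) // 100 + 1
= (6 - 1) // 100 + 1
= 5 // 100 + 1
= 0 + 1

1st century


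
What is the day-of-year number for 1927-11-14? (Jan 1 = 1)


Date: November 14, 1927
Days in months 1 through 10: 304
Plus 14 days in November

Day of year: 318


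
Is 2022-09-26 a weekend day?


Anchor: Jan 1, 2022. With p = 2022 - 1 = 2021: (p + p//4 - p//100 + p//400) mod 7 = (2021 + 505 - 20 + 5) mod 7 = 2511 mod 7 = 5 -> Saturday (Mon=0 ... Sun=6)
Day of year: 269; offset = 268
Weekday index = (5 + 268) mod 7 = 0 -> Monday
Weekend days: Saturday, Sunday

No


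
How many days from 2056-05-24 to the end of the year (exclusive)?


Day of year: 145 of 366
Remaining = 366 - 145

221 days


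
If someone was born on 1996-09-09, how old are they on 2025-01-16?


Birth: 1996-09-09
Reference: 2025-01-16
Year difference: 2025 - 1996 = 29
Birthday not yet reached in 2025, subtract 1

28 years old


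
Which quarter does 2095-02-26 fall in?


Month: February (month 2)
Q1: Jan-Mar, Q2: Apr-Jun, Q3: Jul-Sep, Q4: Oct-Dec

Q1


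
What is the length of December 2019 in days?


December 2019

31 days


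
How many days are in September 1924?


September 1924

30 days


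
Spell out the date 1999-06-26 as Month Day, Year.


ISO 1999-06-26 parses as year=1999, month=06, day=26
Month 6 -> June

June 26, 1999


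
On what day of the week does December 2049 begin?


Target: December 1, 2049
Anchor: Jan 1, 2049. With p = 2049 - 1 = 2048: (p + p//4 - p//100 + p//400) mod 7 = (2048 + 512 - 20 + 5) mod 7 = 2545 mod 7 = 4 -> Friday (Mon=0 ... Sun=6)
Days before December (Jan-Nov): 334 days
Weekday index = (4 + 334) mod 7 = 2

Wednesday


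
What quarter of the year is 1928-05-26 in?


Month: May (month 5)
Q1: Jan-Mar, Q2: Apr-Jun, Q3: Jul-Sep, Q4: Oct-Dec

Q2


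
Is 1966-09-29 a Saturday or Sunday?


Anchor: Jan 1, 1966. With p = 1966 - 1 = 1965: (p + p//4 - p//100 + p//400) mod 7 = (1965 + 491 - 19 + 4) mod 7 = 2441 mod 7 = 5 -> Saturday (Mon=0 ... Sun=6)
Day of year: 272; offset = 271
Weekday index = (5 + 271) mod 7 = 3 -> Thursday
Weekend days: Saturday, Sunday

No


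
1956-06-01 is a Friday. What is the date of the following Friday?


Current: Friday
Target: Friday
Days ahead: 7

Next Friday: 1956-06-08


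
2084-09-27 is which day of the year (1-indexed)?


Date: September 27, 2084
Days in months 1 through 8: 244
Plus 27 days in September

Day of year: 271


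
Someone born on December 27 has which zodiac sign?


Date: December 27
Conventional tropical zodiac dates: Capricorn from December 22 onward; Aquarius starts January 20
December 27 falls within the Capricorn range

Capricorn


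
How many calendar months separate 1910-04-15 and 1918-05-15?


From April 1910 to May 1918
8 years * 12 = 96 months, plus 1 month = 97

97 months


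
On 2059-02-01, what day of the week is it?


Date: February 1, 2059
Anchor: Jan 1, 2059. With p = 2059 - 1 = 2058: (p + p//4 - p//100 + p//400) mod 7 = (2058 + 514 - 20 + 5) mod 7 = 2557 mod 7 = 2 -> Wednesday (Mon=0 ... Sun=6)
Days before February (Jan): 31; offset = 31 + 1 - 1 = 31
Weekday index = (2 + 31) mod 7 = 5

Day of the week: Saturday


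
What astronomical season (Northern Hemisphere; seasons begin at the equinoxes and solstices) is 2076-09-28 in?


Date: September 28
Astronomical Autumn (approx.; exact equinox/solstice day varies by year): September 22 to December 20
September 28 falls within the Autumn window

Autumn


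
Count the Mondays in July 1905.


July 1905 has 31 days
Anchor: Jan 1, 1905. With p = 1905 - 1 = 1904: (p + p//4 - p//100 + p//400) mod 7 = (1904 + 476 - 19 + 4) mod 7 = 2365 mod 7 = 6 -> Sunday (Mon=0 ... Sun=6)
Days before July (Jan-Jun): 181; July 1 index = (6 + 181) mod 7 = 5 -> Saturday
First Monday is July 3
Mondays: 3, 10, 17, 24, 31

5 Mondays


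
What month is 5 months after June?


June is month 6
6 + 5 = 11

November


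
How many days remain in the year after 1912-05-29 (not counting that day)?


Day of year: 150 of 366
Remaining = 366 - 150

216 days


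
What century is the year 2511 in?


Century = (year - 1) // 100 + 1
= (2511 - 1) // 100 + 1
= 2510 // 100 + 1
= 25 + 1

26th century


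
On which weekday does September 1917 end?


September 1917 has 30 days
Anchor: Jan 1, 1917. With p = 1917 - 1 = 1916: (p + p//4 - p//100 + p//400) mod 7 = (1916 + 479 - 19 + 4) mod 7 = 2380 mod 7 = 0 -> Monday (Mon=0 ... Sun=6)
Days before September (Jan-Aug): 243; September 1 index = (0 + 243) mod 7 = 5 -> Saturday
Last day offset: 30 - 1 = 29 days
Weekday index = (5 + 29) mod 7 = 6

Sunday, September 30


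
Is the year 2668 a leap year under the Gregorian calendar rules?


Gregorian leap year rule: divisible by 4, but not by 100, unless also by 400.
2668 is divisible by 4 but not 100 -> leap year

Yes


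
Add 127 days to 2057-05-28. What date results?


Start: 2057-05-28, add 127 days
May 2057 has 31 days: 31 - 28 = 3 days to May 31 -> 124 left
June 2057 has 30 days -> 94 left
July 2057 has 31 days -> 63 left
August 2057 has 31 days -> 32 left
September 2057 has 30 days -> 2 left
October 2057: 2 <= 31 -> lands on October 2

Result: 2057-10-02


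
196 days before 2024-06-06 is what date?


Start: 2024-06-06, subtract 196 days
Back 6 days from June 6 reaches May 31, 2024 -> 190 left
May 2024 has 31 days -> back to April 30, 2024 -> 159 left
April 2024 has 30 days -> back to March 31, 2024 -> 129 left
March 2024 has 31 days -> back to February 29, 2024 -> 98 left
February 2024 has 29 days -> back to January 31, 2024 -> 69 left
January 2024 has 31 days -> back to December 31, 2023 -> 38 left
December 2023 has 31 days -> back to November 30, 2023 -> 7 left
November 2023: 30 - 7 = 23 -> lands on November 23

Result: 2023-11-23


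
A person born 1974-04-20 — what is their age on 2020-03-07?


Birth: 1974-04-20
Reference: 2020-03-07
Year difference: 2020 - 1974 = 46
Birthday not yet reached in 2020, subtract 1

45 years old


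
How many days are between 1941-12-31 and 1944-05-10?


From 1941-12-31 to 1944-05-10
1941-12-31: days before December = 31 + 28 + 31 + 30 + 31 + 30 + 31 + 31 + 30 + 31 + 30 = 334 (1941 is not a leap year); day of year = 334 + 31 = 365
1944-05-10: days before May = 31 + 29 + 31 + 30 = 121 (1944 is a leap year); day of year = 121 + 10 = 131
Rest of 1941: 365 - 365 = 0
Full years 1942 (365), 1943 (365): 730
Total = 0 + 730 + 131 = 861

861 days


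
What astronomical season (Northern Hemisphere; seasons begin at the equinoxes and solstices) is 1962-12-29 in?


Date: December 29
Astronomical Winter (approx.; exact equinox/solstice day varies by year): December 21 to March 19
December 29 falls within the Winter window

Winter


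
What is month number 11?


Month 11 of 12

November


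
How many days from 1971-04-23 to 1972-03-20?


From 1971-04-23 to 1972-03-20
1971-04-23: days before April = 31 + 28 + 31 = 90 (1971 is not a leap year); day of year = 90 + 23 = 113
1972-03-20: days before March = 31 + 29 = 60 (1972 is a leap year); day of year = 60 + 20 = 80
Rest of 1971: 365 - 113 = 252
Total = 252 + 80 = 332

332 days


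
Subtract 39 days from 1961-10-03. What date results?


Start: 1961-10-03, subtract 39 days
Back 3 days from October 3 reaches September 30, 1961 -> 36 left
September 1961 has 30 days -> back to August 31, 1961 -> 6 left
August 1961: 31 - 6 = 25 -> lands on August 25

Result: 1961-08-25


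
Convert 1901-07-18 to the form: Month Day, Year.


ISO 1901-07-18 parses as year=1901, month=07, day=18
Month 7 -> July

July 18, 1901


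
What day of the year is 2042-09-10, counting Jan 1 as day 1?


Date: September 10, 2042
Days in months 1 through 8: 243
Plus 10 days in September

Day of year: 253


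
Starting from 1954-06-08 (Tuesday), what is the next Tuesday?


Current: Tuesday
Target: Tuesday
Days ahead: 7

Next Tuesday: 1954-06-15


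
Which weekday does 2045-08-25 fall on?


Date: August 25, 2045
Anchor: Jan 1, 2045. With p = 2045 - 1 = 2044: (p + p//4 - p//100 + p//400) mod 7 = (2044 + 511 - 20 + 5) mod 7 = 2540 mod 7 = 6 -> Sunday (Mon=0 ... Sun=6)
Days before August (Jan-Jul): 212; offset = 212 + 25 - 1 = 236
Weekday index = (6 + 236) mod 7 = 4

Day of the week: Friday


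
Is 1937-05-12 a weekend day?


Anchor: Jan 1, 1937. With p = 1937 - 1 = 1936: (p + p//4 - p//100 + p//400) mod 7 = (1936 + 484 - 19 + 4) mod 7 = 2405 mod 7 = 4 -> Friday (Mon=0 ... Sun=6)
Day of year: 132; offset = 131
Weekday index = (4 + 131) mod 7 = 2 -> Wednesday
Weekend days: Saturday, Sunday

No


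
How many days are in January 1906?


January 1906

31 days


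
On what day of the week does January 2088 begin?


Target: January 1, 2088
Anchor: Jan 1, 2088. With p = 2088 - 1 = 2087: (p + p//4 - p//100 + p//400) mod 7 = (2087 + 521 - 20 + 5) mod 7 = 2593 mod 7 = 3 -> Thursday (Mon=0 ... Sun=6)
Offset from anchor: 0 days
Weekday index = (3 + 0) mod 7 = 3

Thursday


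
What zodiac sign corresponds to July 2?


Date: July 2
Conventional tropical zodiac dates: Cancer from June 21 onward; Leo starts July 23
July 2 falls within the Cancer range

Cancer


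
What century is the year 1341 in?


Century = (year - 1) // 100 + 1
= (1341 - 1) // 100 + 1
= 1340 // 100 + 1
= 13 + 1

14th century


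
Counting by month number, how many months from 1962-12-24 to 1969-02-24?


From December 1962 to February 1969
7 years * 12 = 84 months, minus 10 months = 74

74 months


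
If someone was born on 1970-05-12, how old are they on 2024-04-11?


Birth: 1970-05-12
Reference: 2024-04-11
Year difference: 2024 - 1970 = 54
Birthday not yet reached in 2024, subtract 1

53 years old


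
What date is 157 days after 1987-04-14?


Start: 1987-04-14, add 157 days
April 1987 has 30 days: 30 - 14 = 16 days to April 30 -> 141 left
May 1987 has 31 days -> 110 left
June 1987 has 30 days -> 80 left
July 1987 has 31 days -> 49 left
August 1987 has 31 days -> 18 left
September 1987: 18 <= 30 -> lands on September 18

Result: 1987-09-18


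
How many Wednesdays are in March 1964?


March 1964 has 31 days
Anchor: Jan 1, 1964. With p = 1964 - 1 = 1963: (p + p//4 - p//100 + p//400) mod 7 = (1963 + 490 - 19 + 4) mod 7 = 2438 mod 7 = 2 -> Wednesday (Mon=0 ... Sun=6)
Days before March (Jan-Feb): 60; March 1 index = (2 + 60) mod 7 = 6 -> Sunday
First Wednesday is March 4
Wednesdays: 4, 11, 18, 25

4 Wednesdays


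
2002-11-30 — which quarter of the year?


Month: November (month 11)
Q1: Jan-Mar, Q2: Apr-Jun, Q3: Jul-Sep, Q4: Oct-Dec

Q4


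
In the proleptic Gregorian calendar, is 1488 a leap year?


Gregorian leap year rule: divisible by 4, but not by 100, unless also by 400.
1488 is divisible by 4 but not 100 -> leap year

Yes


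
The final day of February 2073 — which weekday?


February 2073 has 28 days
Anchor: Jan 1, 2073. With p = 2073 - 1 = 2072: (p + p//4 - p//100 + p//400) mod 7 = (2072 + 518 - 20 + 5) mod 7 = 2575 mod 7 = 6 -> Sunday (Mon=0 ... Sun=6)
Days before February (Jan): 31; February 1 index = (6 + 31) mod 7 = 2 -> Wednesday
Last day offset: 28 - 1 = 27 days
Weekday index = (2 + 27) mod 7 = 1

Tuesday, February 28


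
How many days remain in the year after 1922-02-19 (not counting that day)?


Day of year: 50 of 365
Remaining = 365 - 50

315 days


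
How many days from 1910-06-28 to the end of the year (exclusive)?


Day of year: 179 of 365
Remaining = 365 - 179

186 days


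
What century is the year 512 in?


Century = (year - 1) // 100 + 1
= (512 - 1) // 100 + 1
= 511 // 100 + 1
= 5 + 1

6th century


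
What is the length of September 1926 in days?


September 1926

30 days


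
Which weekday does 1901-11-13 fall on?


Date: November 13, 1901
Anchor: Jan 1, 1901. With p = 1901 - 1 = 1900: (p + p//4 - p//100 + p//400) mod 7 = (1900 + 475 - 19 + 4) mod 7 = 2360 mod 7 = 1 -> Tuesday (Mon=0 ... Sun=6)
Days before November (Jan-Oct): 304; offset = 304 + 13 - 1 = 316
Weekday index = (1 + 316) mod 7 = 2

Day of the week: Wednesday
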